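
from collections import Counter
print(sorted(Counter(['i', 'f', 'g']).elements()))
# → ['f', 'g', 'i']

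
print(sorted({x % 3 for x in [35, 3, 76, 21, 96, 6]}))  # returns [0, 1, 2]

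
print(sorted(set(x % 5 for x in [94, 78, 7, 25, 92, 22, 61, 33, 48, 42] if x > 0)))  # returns [0, 1, 2, 3, 4]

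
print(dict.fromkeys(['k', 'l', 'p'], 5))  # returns {'k': 5, 'l': 5, 'p': 5}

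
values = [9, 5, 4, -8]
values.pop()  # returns -8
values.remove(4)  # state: [9, 5]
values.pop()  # 5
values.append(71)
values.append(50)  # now [9, 71, 50]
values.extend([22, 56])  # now [9, 71, 50, 22, 56]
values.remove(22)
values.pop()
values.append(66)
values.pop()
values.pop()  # 50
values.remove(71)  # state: [9]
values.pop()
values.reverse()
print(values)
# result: []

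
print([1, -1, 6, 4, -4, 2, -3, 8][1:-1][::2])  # [-1, 4, 2]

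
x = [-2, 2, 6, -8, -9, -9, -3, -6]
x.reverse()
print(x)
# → [-6, -3, -9, -9, -8, 6, 2, -2]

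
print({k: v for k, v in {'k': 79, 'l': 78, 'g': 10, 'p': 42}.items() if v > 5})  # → {'k': 79, 'l': 78, 'g': 10, 'p': 42}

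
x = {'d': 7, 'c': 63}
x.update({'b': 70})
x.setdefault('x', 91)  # 91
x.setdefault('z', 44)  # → 44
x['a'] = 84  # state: {'d': 7, 'c': 63, 'b': 70, 'x': 91, 'z': 44, 'a': 84}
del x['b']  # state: {'d': 7, 'c': 63, 'x': 91, 'z': 44, 'a': 84}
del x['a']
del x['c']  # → {'d': 7, 'x': 91, 'z': 44}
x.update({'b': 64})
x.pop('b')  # 64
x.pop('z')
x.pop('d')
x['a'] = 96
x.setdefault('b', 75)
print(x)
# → {'x': 91, 'a': 96, 'b': 75}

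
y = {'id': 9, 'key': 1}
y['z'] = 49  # {'id': 9, 'key': 1, 'z': 49}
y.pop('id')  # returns 9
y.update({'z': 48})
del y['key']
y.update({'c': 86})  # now {'z': 48, 'c': 86}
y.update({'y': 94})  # {'z': 48, 'c': 86, 'y': 94}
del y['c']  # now {'z': 48, 'y': 94}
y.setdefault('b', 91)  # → 91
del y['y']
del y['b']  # {'z': 48}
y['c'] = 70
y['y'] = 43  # {'z': 48, 'c': 70, 'y': 43}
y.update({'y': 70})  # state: {'z': 48, 'c': 70, 'y': 70}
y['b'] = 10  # {'z': 48, 'c': 70, 'y': 70, 'b': 10}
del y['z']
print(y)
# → {'c': 70, 'y': 70, 'b': 10}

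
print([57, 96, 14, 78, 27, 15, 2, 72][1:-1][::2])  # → [96, 78, 15]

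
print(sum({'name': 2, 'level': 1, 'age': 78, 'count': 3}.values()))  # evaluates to 84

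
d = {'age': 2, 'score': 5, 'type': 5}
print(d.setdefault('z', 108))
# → 108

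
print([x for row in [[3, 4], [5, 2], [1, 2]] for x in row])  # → [3, 4, 5, 2, 1, 2]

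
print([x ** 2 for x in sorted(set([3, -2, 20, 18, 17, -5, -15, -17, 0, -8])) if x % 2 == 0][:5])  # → [64, 4, 0, 324, 400]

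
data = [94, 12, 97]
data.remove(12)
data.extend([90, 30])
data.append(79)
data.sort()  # [30, 79, 90, 94, 97]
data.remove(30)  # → [79, 90, 94, 97]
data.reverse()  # [97, 94, 90, 79]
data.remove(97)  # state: [94, 90, 79]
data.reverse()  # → [79, 90, 94]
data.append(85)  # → [79, 90, 94, 85]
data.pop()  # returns 85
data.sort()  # [79, 90, 94]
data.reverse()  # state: [94, 90, 79]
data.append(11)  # [94, 90, 79, 11]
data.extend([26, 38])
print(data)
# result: [94, 90, 79, 11, 26, 38]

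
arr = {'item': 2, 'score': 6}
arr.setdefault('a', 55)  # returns 55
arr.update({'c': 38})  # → {'item': 2, 'score': 6, 'a': 55, 'c': 38}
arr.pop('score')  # 6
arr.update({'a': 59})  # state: {'item': 2, 'a': 59, 'c': 38}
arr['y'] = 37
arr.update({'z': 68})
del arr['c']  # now {'item': 2, 'a': 59, 'y': 37, 'z': 68}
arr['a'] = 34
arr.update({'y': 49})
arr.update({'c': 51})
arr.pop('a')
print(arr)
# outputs {'item': 2, 'y': 49, 'z': 68, 'c': 51}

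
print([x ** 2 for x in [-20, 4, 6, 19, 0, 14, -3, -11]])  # [400, 16, 36, 361, 0, 196, 9, 121]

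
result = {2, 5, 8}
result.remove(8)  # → {2, 5}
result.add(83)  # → {2, 5, 83}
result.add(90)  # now {2, 5, 83, 90}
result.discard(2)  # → {5, 83, 90}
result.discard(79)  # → {5, 83, 90}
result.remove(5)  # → {83, 90}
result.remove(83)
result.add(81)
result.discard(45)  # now {81, 90}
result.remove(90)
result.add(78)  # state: {78, 81}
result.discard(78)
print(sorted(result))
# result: [81]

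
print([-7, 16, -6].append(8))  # None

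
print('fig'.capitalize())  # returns Fig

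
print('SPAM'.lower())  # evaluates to spam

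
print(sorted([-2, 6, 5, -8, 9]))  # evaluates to [-8, -2, 5, 6, 9]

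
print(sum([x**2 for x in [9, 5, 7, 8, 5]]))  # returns 244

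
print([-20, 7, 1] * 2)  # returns [-20, 7, 1, -20, 7, 1]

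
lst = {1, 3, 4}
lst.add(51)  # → {1, 3, 4, 51}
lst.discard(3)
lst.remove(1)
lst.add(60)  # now {4, 51, 60}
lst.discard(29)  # {4, 51, 60}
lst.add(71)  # {4, 51, 60, 71}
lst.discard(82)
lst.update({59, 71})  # {4, 51, 59, 60, 71}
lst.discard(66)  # {4, 51, 59, 60, 71}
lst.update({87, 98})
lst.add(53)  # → {4, 51, 53, 59, 60, 71, 87, 98}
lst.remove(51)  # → {4, 53, 59, 60, 71, 87, 98}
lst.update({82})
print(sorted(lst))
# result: [4, 53, 59, 60, 71, 82, 87, 98]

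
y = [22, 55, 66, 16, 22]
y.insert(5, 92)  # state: [22, 55, 66, 16, 22, 92]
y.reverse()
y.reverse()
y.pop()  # 92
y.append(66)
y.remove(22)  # [55, 66, 16, 22, 66]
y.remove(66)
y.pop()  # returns 66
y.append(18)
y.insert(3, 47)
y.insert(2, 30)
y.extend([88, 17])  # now [55, 16, 30, 22, 47, 18, 88, 17]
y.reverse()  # [17, 88, 18, 47, 22, 30, 16, 55]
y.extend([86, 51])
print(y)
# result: [17, 88, 18, 47, 22, 30, 16, 55, 86, 51]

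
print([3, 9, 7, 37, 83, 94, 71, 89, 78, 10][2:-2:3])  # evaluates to [7, 94]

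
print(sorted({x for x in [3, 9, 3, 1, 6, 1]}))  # [1, 3, 6, 9]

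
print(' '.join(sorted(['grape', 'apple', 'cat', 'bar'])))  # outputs apple bar cat grape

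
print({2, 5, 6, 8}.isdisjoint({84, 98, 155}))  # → True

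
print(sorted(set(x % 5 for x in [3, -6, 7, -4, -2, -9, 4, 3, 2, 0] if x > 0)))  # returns [2, 3, 4]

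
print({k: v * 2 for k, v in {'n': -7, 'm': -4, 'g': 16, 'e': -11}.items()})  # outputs {'n': -14, 'm': -8, 'g': 32, 'e': -22}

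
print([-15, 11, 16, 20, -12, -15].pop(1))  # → 11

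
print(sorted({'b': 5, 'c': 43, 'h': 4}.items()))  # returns [('b', 5), ('c', 43), ('h', 4)]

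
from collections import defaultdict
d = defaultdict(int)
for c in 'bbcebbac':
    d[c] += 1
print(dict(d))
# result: {'b': 4, 'c': 2, 'e': 1, 'a': 1}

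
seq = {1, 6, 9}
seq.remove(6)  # {1, 9}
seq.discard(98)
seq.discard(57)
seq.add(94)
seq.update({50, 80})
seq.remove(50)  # {1, 9, 80, 94}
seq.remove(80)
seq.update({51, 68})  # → {1, 9, 51, 68, 94}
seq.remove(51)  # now {1, 9, 68, 94}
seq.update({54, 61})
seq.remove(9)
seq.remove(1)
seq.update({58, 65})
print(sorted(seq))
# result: [54, 58, 61, 65, 68, 94]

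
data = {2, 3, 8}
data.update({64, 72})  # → {2, 3, 8, 64, 72}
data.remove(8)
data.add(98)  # {2, 3, 64, 72, 98}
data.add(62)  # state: {2, 3, 62, 64, 72, 98}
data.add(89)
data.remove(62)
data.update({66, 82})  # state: {2, 3, 64, 66, 72, 82, 89, 98}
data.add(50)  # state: {2, 3, 50, 64, 66, 72, 82, 89, 98}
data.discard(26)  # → {2, 3, 50, 64, 66, 72, 82, 89, 98}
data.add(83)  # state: {2, 3, 50, 64, 66, 72, 82, 83, 89, 98}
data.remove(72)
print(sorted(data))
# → [2, 3, 50, 64, 66, 82, 83, 89, 98]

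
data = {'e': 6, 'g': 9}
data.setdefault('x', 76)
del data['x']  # {'e': 6, 'g': 9}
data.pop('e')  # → 6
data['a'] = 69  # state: {'g': 9, 'a': 69}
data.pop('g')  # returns 9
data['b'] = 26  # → {'a': 69, 'b': 26}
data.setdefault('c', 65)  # 65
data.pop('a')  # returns 69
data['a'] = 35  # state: {'b': 26, 'c': 65, 'a': 35}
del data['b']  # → {'c': 65, 'a': 35}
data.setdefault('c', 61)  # 65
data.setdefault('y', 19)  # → 19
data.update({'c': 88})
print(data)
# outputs {'c': 88, 'a': 35, 'y': 19}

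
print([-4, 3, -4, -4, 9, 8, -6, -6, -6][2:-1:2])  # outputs [-4, 9, -6]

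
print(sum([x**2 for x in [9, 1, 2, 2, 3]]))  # 99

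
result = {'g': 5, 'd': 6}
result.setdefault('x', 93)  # 93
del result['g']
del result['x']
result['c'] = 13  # {'d': 6, 'c': 13}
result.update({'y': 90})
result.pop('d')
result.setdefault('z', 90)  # 90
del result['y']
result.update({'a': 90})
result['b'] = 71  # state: {'c': 13, 'z': 90, 'a': 90, 'b': 71}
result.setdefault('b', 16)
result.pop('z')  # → 90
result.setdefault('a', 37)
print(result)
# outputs {'c': 13, 'a': 90, 'b': 71}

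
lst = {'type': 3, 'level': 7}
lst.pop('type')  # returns 3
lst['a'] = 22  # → {'level': 7, 'a': 22}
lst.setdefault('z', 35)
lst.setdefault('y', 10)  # 10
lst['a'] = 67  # {'level': 7, 'a': 67, 'z': 35, 'y': 10}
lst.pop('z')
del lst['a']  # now {'level': 7, 'y': 10}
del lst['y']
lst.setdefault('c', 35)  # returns 35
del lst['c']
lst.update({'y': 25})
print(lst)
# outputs {'level': 7, 'y': 25}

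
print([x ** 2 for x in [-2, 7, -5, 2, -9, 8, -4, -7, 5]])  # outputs [4, 49, 25, 4, 81, 64, 16, 49, 25]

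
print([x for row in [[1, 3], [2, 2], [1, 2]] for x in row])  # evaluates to [1, 3, 2, 2, 1, 2]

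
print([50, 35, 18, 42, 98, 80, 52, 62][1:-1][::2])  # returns [35, 42, 80]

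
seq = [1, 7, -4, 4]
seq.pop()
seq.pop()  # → -4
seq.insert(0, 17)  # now [17, 1, 7]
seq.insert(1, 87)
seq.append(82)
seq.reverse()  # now [82, 7, 1, 87, 17]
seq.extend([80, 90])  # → [82, 7, 1, 87, 17, 80, 90]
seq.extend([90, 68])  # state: [82, 7, 1, 87, 17, 80, 90, 90, 68]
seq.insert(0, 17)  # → [17, 82, 7, 1, 87, 17, 80, 90, 90, 68]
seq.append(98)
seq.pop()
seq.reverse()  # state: [68, 90, 90, 80, 17, 87, 1, 7, 82, 17]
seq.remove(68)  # [90, 90, 80, 17, 87, 1, 7, 82, 17]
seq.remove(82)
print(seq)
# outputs [90, 90, 80, 17, 87, 1, 7, 17]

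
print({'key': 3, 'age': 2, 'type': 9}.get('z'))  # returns None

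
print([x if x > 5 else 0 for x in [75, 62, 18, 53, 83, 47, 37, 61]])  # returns [75, 62, 18, 53, 83, 47, 37, 61]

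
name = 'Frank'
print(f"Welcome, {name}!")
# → Welcome, Frank!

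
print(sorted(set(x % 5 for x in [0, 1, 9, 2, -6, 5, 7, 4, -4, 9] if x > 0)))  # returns [0, 1, 2, 4]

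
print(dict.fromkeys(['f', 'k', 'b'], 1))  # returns {'f': 1, 'k': 1, 'b': 1}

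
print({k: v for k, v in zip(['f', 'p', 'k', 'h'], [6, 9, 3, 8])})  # {'f': 6, 'p': 9, 'k': 3, 'h': 8}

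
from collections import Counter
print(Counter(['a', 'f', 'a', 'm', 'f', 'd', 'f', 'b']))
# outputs Counter({'f': 3, 'a': 2, 'm': 1, 'd': 1, 'b': 1})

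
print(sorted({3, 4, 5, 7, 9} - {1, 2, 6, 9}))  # [3, 4, 5, 7]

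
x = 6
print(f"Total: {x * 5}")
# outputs Total: 30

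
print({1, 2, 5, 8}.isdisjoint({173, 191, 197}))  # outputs True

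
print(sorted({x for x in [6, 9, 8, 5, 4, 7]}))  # [4, 5, 6, 7, 8, 9]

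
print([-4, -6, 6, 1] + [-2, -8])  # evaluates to [-4, -6, 6, 1, -2, -8]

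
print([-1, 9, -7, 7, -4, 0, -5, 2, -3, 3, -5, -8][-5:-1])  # [2, -3, 3, -5]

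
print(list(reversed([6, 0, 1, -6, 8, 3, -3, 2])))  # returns [2, -3, 3, 8, -6, 1, 0, 6]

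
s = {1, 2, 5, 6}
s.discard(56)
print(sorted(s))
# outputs [1, 2, 5, 6]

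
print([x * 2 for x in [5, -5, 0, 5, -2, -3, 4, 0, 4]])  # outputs [10, -10, 0, 10, -4, -6, 8, 0, 8]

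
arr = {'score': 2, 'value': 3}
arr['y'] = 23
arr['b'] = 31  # {'score': 2, 'value': 3, 'y': 23, 'b': 31}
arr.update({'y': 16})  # {'score': 2, 'value': 3, 'y': 16, 'b': 31}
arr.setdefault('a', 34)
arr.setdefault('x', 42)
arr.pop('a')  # 34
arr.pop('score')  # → 2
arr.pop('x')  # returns 42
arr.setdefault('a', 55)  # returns 55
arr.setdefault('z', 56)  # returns 56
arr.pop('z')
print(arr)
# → {'value': 3, 'y': 16, 'b': 31, 'a': 55}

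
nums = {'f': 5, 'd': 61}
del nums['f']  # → {'d': 61}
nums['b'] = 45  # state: {'d': 61, 'b': 45}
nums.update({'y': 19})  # {'d': 61, 'b': 45, 'y': 19}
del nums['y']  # {'d': 61, 'b': 45}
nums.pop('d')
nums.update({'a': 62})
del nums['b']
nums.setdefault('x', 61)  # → 61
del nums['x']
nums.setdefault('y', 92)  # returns 92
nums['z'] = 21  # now {'a': 62, 'y': 92, 'z': 21}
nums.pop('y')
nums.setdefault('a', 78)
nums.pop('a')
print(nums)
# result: {'z': 21}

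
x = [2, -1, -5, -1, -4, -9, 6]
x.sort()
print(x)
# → [-9, -5, -4, -1, -1, 2, 6]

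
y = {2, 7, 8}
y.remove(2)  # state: {7, 8}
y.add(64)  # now {7, 8, 64}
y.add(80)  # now {7, 8, 64, 80}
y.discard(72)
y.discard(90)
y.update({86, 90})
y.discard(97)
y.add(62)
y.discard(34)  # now {7, 8, 62, 64, 80, 86, 90}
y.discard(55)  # {7, 8, 62, 64, 80, 86, 90}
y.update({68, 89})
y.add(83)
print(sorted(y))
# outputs [7, 8, 62, 64, 68, 80, 83, 86, 89, 90]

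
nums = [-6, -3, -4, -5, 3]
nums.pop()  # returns 3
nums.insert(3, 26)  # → [-6, -3, -4, 26, -5]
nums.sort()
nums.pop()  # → 26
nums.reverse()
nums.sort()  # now [-6, -5, -4, -3]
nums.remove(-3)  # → [-6, -5, -4]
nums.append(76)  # [-6, -5, -4, 76]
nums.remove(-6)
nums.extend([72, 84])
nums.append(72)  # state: [-5, -4, 76, 72, 84, 72]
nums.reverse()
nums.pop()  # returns -5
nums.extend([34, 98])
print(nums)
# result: [72, 84, 72, 76, -4, 34, 98]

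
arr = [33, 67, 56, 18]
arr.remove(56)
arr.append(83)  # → [33, 67, 18, 83]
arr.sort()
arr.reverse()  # [83, 67, 33, 18]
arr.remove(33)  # [83, 67, 18]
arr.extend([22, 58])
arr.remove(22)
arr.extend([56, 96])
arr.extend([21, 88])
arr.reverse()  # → [88, 21, 96, 56, 58, 18, 67, 83]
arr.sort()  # [18, 21, 56, 58, 67, 83, 88, 96]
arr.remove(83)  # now [18, 21, 56, 58, 67, 88, 96]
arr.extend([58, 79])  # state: [18, 21, 56, 58, 67, 88, 96, 58, 79]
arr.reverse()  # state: [79, 58, 96, 88, 67, 58, 56, 21, 18]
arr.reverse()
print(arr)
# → [18, 21, 56, 58, 67, 88, 96, 58, 79]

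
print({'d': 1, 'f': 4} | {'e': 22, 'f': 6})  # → {'d': 1, 'f': 6, 'e': 22}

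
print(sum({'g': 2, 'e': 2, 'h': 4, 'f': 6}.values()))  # 14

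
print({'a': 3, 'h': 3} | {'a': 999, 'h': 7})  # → {'a': 999, 'h': 7}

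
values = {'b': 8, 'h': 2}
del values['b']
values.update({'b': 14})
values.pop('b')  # 14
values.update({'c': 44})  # {'h': 2, 'c': 44}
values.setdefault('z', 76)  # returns 76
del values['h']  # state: {'c': 44, 'z': 76}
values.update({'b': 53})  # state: {'c': 44, 'z': 76, 'b': 53}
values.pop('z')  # 76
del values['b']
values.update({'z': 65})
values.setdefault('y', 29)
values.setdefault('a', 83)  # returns 83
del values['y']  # {'c': 44, 'z': 65, 'a': 83}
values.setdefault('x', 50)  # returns 50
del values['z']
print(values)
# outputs {'c': 44, 'a': 83, 'x': 50}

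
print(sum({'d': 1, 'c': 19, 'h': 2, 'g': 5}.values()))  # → 27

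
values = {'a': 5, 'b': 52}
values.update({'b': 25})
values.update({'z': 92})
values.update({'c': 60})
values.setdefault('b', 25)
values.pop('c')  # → 60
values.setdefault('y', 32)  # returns 32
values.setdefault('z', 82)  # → 92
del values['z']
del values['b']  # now {'a': 5, 'y': 32}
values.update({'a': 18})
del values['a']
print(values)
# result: {'y': 32}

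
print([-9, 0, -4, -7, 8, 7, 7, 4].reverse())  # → None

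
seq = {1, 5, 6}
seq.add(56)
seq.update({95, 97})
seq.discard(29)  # {1, 5, 6, 56, 95, 97}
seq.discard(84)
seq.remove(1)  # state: {5, 6, 56, 95, 97}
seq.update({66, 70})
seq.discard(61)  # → {5, 6, 56, 66, 70, 95, 97}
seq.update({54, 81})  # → {5, 6, 54, 56, 66, 70, 81, 95, 97}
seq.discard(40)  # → {5, 6, 54, 56, 66, 70, 81, 95, 97}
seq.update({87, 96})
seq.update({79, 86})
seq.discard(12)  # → {5, 6, 54, 56, 66, 70, 79, 81, 86, 87, 95, 96, 97}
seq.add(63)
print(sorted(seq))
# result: [5, 6, 54, 56, 63, 66, 70, 79, 81, 86, 87, 95, 96, 97]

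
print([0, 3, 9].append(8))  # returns None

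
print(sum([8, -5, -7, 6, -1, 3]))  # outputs 4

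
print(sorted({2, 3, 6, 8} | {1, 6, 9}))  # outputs [1, 2, 3, 6, 8, 9]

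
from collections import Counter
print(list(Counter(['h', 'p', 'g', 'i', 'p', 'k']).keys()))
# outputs ['h', 'p', 'g', 'i', 'k']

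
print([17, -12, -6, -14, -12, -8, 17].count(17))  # 2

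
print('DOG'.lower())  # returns dog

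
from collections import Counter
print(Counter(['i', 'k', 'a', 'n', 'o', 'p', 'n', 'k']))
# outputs Counter({'k': 2, 'n': 2, 'i': 1, 'a': 1, 'o': 1, 'p': 1})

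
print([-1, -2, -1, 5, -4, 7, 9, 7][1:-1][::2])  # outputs [-2, 5, 7]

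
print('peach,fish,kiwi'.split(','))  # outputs ['peach', 'fish', 'kiwi']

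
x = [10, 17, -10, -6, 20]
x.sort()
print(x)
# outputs [-10, -6, 10, 17, 20]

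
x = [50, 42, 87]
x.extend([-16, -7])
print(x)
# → [50, 42, 87, -16, -7]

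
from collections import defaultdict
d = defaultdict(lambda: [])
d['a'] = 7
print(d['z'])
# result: []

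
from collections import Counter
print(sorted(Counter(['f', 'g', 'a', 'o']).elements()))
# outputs ['a', 'f', 'g', 'o']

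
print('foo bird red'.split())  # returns ['foo', 'bird', 'red']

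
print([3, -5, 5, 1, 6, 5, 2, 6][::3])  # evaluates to [3, 1, 2]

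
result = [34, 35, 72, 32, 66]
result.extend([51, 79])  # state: [34, 35, 72, 32, 66, 51, 79]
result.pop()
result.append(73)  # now [34, 35, 72, 32, 66, 51, 73]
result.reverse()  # [73, 51, 66, 32, 72, 35, 34]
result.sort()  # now [32, 34, 35, 51, 66, 72, 73]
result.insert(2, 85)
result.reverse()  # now [73, 72, 66, 51, 35, 85, 34, 32]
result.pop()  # 32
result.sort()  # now [34, 35, 51, 66, 72, 73, 85]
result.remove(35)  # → [34, 51, 66, 72, 73, 85]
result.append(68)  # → [34, 51, 66, 72, 73, 85, 68]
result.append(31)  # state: [34, 51, 66, 72, 73, 85, 68, 31]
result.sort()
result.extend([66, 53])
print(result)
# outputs [31, 34, 51, 66, 68, 72, 73, 85, 66, 53]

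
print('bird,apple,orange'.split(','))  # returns ['bird', 'apple', 'orange']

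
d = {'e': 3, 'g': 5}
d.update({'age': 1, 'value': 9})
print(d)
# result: {'e': 3, 'g': 5, 'age': 1, 'value': 9}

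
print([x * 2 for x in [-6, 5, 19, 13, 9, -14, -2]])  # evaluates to [-12, 10, 38, 26, 18, -28, -4]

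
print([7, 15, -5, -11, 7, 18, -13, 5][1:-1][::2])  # [15, -11, 18]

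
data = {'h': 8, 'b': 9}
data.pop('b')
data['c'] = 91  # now {'h': 8, 'c': 91}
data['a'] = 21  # {'h': 8, 'c': 91, 'a': 21}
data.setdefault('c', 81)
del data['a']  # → {'h': 8, 'c': 91}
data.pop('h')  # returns 8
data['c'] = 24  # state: {'c': 24}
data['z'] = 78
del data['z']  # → {'c': 24}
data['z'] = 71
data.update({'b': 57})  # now {'c': 24, 'z': 71, 'b': 57}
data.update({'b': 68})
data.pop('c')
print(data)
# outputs {'z': 71, 'b': 68}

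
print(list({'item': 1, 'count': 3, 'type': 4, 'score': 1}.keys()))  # ['item', 'count', 'type', 'score']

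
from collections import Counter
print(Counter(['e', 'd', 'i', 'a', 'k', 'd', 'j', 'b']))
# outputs Counter({'d': 2, 'e': 1, 'i': 1, 'a': 1, 'k': 1, 'j': 1, 'b': 1})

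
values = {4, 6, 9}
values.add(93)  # {4, 6, 9, 93}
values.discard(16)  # {4, 6, 9, 93}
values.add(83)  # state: {4, 6, 9, 83, 93}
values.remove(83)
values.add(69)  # {4, 6, 9, 69, 93}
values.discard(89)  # {4, 6, 9, 69, 93}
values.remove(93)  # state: {4, 6, 9, 69}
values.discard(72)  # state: {4, 6, 9, 69}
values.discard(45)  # {4, 6, 9, 69}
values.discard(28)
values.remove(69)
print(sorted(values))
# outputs [4, 6, 9]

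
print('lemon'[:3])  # lem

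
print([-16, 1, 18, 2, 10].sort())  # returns None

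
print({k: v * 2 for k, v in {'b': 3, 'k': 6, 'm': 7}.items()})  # {'b': 6, 'k': 12, 'm': 14}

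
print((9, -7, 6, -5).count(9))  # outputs 1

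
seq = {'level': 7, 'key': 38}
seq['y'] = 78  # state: {'level': 7, 'key': 38, 'y': 78}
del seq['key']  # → {'level': 7, 'y': 78}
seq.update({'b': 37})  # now {'level': 7, 'y': 78, 'b': 37}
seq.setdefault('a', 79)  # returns 79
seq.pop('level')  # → 7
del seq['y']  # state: {'b': 37, 'a': 79}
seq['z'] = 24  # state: {'b': 37, 'a': 79, 'z': 24}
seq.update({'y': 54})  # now {'b': 37, 'a': 79, 'z': 24, 'y': 54}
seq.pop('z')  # 24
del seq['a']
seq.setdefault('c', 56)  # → 56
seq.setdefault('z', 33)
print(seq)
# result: {'b': 37, 'y': 54, 'c': 56, 'z': 33}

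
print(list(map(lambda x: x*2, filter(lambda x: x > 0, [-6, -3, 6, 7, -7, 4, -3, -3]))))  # [12, 14, 8]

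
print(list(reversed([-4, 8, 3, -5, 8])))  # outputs [8, -5, 3, 8, -4]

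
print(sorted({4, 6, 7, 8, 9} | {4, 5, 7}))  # [4, 5, 6, 7, 8, 9]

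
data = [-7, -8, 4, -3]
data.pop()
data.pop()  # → 4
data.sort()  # [-8, -7]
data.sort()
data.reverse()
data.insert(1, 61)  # [-7, 61, -8]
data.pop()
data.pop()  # 61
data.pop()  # -7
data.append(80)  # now [80]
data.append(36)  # [80, 36]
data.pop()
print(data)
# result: [80]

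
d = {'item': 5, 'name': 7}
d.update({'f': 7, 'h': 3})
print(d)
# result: {'item': 5, 'name': 7, 'f': 7, 'h': 3}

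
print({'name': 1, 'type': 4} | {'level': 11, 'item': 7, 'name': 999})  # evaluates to {'name': 999, 'type': 4, 'level': 11, 'item': 7}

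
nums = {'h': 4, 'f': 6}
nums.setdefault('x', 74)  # 74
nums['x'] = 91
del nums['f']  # {'h': 4, 'x': 91}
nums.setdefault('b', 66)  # 66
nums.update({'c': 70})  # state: {'h': 4, 'x': 91, 'b': 66, 'c': 70}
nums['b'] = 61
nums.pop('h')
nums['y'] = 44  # {'x': 91, 'b': 61, 'c': 70, 'y': 44}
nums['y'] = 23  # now {'x': 91, 'b': 61, 'c': 70, 'y': 23}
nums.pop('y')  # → 23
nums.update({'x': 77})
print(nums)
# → {'x': 77, 'b': 61, 'c': 70}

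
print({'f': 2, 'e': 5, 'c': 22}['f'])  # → 2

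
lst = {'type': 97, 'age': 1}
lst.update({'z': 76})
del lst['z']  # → {'type': 97, 'age': 1}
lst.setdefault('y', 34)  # 34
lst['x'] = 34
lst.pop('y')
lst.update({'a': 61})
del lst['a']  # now {'type': 97, 'age': 1, 'x': 34}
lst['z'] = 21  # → {'type': 97, 'age': 1, 'x': 34, 'z': 21}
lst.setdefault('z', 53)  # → 21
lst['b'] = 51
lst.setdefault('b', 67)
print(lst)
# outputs {'type': 97, 'age': 1, 'x': 34, 'z': 21, 'b': 51}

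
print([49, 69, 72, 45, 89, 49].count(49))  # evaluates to 2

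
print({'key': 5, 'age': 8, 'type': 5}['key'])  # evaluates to 5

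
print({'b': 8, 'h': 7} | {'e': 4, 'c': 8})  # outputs {'b': 8, 'h': 7, 'e': 4, 'c': 8}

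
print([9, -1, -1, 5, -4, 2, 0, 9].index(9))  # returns 0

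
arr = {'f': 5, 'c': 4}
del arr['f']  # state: {'c': 4}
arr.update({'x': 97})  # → {'c': 4, 'x': 97}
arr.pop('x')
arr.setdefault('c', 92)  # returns 4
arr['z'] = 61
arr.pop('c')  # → 4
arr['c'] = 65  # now {'z': 61, 'c': 65}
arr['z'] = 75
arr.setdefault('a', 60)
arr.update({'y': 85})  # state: {'z': 75, 'c': 65, 'a': 60, 'y': 85}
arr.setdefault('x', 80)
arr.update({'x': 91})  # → {'z': 75, 'c': 65, 'a': 60, 'y': 85, 'x': 91}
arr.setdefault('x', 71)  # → 91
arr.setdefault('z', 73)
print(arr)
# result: {'z': 75, 'c': 65, 'a': 60, 'y': 85, 'x': 91}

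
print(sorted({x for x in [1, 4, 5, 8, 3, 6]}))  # [1, 3, 4, 5, 6, 8]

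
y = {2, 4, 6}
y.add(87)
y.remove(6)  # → {2, 4, 87}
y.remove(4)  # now {2, 87}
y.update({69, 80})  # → {2, 69, 80, 87}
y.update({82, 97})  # {2, 69, 80, 82, 87, 97}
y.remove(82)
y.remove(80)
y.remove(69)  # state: {2, 87, 97}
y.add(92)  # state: {2, 87, 92, 97}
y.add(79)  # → {2, 79, 87, 92, 97}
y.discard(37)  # {2, 79, 87, 92, 97}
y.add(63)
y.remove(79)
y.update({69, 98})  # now {2, 63, 69, 87, 92, 97, 98}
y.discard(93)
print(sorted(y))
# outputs [2, 63, 69, 87, 92, 97, 98]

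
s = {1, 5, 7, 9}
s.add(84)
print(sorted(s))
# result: [1, 5, 7, 9, 84]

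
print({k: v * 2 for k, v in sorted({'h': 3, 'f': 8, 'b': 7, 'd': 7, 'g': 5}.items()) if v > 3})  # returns {'b': 14, 'd': 14, 'f': 16, 'g': 10}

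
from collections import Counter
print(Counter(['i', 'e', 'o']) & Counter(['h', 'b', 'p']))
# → Counter()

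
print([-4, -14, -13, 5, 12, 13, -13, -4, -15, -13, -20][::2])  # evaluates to [-4, -13, 12, -13, -15, -20]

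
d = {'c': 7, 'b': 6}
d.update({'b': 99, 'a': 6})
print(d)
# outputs {'c': 7, 'b': 99, 'a': 6}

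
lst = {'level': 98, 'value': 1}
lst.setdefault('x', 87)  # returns 87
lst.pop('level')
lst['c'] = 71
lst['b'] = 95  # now {'value': 1, 'x': 87, 'c': 71, 'b': 95}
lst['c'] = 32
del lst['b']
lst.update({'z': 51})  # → {'value': 1, 'x': 87, 'c': 32, 'z': 51}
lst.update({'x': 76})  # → {'value': 1, 'x': 76, 'c': 32, 'z': 51}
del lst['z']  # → {'value': 1, 'x': 76, 'c': 32}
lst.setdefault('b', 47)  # 47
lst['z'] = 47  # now {'value': 1, 'x': 76, 'c': 32, 'b': 47, 'z': 47}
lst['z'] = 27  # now {'value': 1, 'x': 76, 'c': 32, 'b': 47, 'z': 27}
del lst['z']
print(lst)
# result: {'value': 1, 'x': 76, 'c': 32, 'b': 47}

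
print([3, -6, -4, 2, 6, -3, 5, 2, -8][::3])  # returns [3, 2, 5]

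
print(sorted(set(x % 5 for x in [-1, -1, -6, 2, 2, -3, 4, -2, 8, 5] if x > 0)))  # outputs [0, 2, 3, 4]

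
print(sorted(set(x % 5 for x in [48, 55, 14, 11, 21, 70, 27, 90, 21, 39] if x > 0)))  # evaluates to [0, 1, 2, 3, 4]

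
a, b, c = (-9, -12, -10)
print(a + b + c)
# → -31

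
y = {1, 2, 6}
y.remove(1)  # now {2, 6}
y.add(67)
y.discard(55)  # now {2, 6, 67}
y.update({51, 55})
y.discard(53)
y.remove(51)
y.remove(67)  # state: {2, 6, 55}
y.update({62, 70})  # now {2, 6, 55, 62, 70}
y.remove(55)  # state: {2, 6, 62, 70}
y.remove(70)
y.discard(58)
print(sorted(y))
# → [2, 6, 62]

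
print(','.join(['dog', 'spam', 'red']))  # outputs dog,spam,red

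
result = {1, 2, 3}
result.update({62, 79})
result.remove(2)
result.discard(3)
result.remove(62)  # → {1, 79}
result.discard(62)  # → {1, 79}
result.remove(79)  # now {1}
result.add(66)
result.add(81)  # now {1, 66, 81}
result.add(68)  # {1, 66, 68, 81}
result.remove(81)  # {1, 66, 68}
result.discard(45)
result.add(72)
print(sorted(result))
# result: [1, 66, 68, 72]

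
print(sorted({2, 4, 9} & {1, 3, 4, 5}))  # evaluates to [4]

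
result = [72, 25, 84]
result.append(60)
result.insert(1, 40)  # [72, 40, 25, 84, 60]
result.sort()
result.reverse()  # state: [84, 72, 60, 40, 25]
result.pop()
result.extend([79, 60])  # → [84, 72, 60, 40, 79, 60]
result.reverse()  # [60, 79, 40, 60, 72, 84]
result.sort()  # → [40, 60, 60, 72, 79, 84]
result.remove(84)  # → [40, 60, 60, 72, 79]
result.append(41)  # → [40, 60, 60, 72, 79, 41]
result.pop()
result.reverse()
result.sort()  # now [40, 60, 60, 72, 79]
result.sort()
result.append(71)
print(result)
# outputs [40, 60, 60, 72, 79, 71]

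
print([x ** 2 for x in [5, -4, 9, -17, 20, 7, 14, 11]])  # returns [25, 16, 81, 289, 400, 49, 196, 121]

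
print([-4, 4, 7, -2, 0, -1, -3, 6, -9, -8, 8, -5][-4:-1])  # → [-9, -8, 8]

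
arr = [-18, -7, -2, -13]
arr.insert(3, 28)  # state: [-18, -7, -2, 28, -13]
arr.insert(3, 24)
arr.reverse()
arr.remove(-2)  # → [-13, 28, 24, -7, -18]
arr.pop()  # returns -18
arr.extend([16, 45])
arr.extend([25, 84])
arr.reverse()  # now [84, 25, 45, 16, -7, 24, 28, -13]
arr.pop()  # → -13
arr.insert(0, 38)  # [38, 84, 25, 45, 16, -7, 24, 28]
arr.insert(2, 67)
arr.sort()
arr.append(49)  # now [-7, 16, 24, 25, 28, 38, 45, 67, 84, 49]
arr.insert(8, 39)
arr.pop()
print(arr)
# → [-7, 16, 24, 25, 28, 38, 45, 67, 39, 84]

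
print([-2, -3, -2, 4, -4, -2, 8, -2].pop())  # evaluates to -2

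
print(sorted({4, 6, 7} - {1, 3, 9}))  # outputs [4, 6, 7]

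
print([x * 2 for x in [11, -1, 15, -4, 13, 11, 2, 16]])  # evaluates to [22, -2, 30, -8, 26, 22, 4, 32]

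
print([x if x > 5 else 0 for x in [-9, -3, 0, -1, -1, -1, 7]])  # [0, 0, 0, 0, 0, 0, 7]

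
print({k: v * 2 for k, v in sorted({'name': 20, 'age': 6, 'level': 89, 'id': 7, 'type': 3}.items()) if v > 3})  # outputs {'age': 12, 'id': 14, 'level': 178, 'name': 40}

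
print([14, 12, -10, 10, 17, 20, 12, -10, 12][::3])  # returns [14, 10, 12]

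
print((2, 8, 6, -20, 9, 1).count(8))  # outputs 1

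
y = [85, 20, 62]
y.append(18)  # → [85, 20, 62, 18]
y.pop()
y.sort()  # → [20, 62, 85]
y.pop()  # 85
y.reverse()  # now [62, 20]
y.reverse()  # [20, 62]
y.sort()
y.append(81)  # [20, 62, 81]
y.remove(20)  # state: [62, 81]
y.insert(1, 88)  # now [62, 88, 81]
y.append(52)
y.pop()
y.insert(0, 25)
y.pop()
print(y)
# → [25, 62, 88]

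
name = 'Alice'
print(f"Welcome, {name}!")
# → Welcome, Alice!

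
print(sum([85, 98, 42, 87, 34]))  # 346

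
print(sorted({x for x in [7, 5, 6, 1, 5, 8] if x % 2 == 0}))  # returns [6, 8]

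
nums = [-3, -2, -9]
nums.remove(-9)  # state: [-3, -2]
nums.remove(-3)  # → [-2]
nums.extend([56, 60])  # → [-2, 56, 60]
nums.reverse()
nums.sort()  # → [-2, 56, 60]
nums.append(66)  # [-2, 56, 60, 66]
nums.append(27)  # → [-2, 56, 60, 66, 27]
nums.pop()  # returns 27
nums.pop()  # 66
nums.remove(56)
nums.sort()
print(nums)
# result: [-2, 60]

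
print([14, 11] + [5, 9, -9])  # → [14, 11, 5, 9, -9]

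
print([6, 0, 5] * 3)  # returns [6, 0, 5, 6, 0, 5, 6, 0, 5]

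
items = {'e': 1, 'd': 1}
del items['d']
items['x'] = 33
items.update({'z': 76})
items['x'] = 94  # {'e': 1, 'x': 94, 'z': 76}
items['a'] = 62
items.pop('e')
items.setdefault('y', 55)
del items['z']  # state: {'x': 94, 'a': 62, 'y': 55}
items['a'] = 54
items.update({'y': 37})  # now {'x': 94, 'a': 54, 'y': 37}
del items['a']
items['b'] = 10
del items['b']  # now {'x': 94, 'y': 37}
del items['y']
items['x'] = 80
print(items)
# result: {'x': 80}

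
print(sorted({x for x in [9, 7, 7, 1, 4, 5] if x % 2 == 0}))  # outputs [4]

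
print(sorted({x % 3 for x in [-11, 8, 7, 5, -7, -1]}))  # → [1, 2]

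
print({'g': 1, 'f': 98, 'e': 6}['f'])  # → 98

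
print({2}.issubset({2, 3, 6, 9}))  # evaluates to True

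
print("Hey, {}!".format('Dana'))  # Hey, Dana!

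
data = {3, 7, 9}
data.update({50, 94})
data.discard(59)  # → {3, 7, 9, 50, 94}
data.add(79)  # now {3, 7, 9, 50, 79, 94}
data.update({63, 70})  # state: {3, 7, 9, 50, 63, 70, 79, 94}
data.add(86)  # {3, 7, 9, 50, 63, 70, 79, 86, 94}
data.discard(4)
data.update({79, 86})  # {3, 7, 9, 50, 63, 70, 79, 86, 94}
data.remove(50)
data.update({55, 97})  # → {3, 7, 9, 55, 63, 70, 79, 86, 94, 97}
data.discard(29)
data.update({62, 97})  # {3, 7, 9, 55, 62, 63, 70, 79, 86, 94, 97}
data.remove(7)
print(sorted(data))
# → [3, 9, 55, 62, 63, 70, 79, 86, 94, 97]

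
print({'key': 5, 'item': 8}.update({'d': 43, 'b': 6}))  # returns None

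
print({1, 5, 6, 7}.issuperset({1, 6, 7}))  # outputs True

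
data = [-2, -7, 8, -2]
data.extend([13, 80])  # [-2, -7, 8, -2, 13, 80]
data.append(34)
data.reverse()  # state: [34, 80, 13, -2, 8, -7, -2]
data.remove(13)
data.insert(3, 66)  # [34, 80, -2, 66, 8, -7, -2]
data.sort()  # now [-7, -2, -2, 8, 34, 66, 80]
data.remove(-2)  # [-7, -2, 8, 34, 66, 80]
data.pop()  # 80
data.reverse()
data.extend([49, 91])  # [66, 34, 8, -2, -7, 49, 91]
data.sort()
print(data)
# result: [-7, -2, 8, 34, 49, 66, 91]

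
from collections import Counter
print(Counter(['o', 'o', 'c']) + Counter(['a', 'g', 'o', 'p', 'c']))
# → Counter({'o': 3, 'c': 2, 'a': 1, 'g': 1, 'p': 1})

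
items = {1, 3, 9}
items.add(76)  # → {1, 3, 9, 76}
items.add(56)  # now {1, 3, 9, 56, 76}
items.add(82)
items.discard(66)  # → {1, 3, 9, 56, 76, 82}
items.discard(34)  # {1, 3, 9, 56, 76, 82}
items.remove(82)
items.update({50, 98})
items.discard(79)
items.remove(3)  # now {1, 9, 50, 56, 76, 98}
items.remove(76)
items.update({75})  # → {1, 9, 50, 56, 75, 98}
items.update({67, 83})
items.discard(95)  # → {1, 9, 50, 56, 67, 75, 83, 98}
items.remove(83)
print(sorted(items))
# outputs [1, 9, 50, 56, 67, 75, 98]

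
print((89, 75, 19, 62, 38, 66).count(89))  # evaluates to 1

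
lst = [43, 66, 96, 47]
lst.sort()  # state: [43, 47, 66, 96]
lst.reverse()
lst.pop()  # 43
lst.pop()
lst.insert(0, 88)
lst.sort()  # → [66, 88, 96]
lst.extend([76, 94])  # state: [66, 88, 96, 76, 94]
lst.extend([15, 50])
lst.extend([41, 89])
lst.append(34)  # [66, 88, 96, 76, 94, 15, 50, 41, 89, 34]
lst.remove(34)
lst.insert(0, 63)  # [63, 66, 88, 96, 76, 94, 15, 50, 41, 89]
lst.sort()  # [15, 41, 50, 63, 66, 76, 88, 89, 94, 96]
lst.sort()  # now [15, 41, 50, 63, 66, 76, 88, 89, 94, 96]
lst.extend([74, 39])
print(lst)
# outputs [15, 41, 50, 63, 66, 76, 88, 89, 94, 96, 74, 39]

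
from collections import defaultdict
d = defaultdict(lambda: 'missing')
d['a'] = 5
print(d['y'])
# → missing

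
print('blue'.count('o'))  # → 0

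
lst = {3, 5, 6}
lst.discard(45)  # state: {3, 5, 6}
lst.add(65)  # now {3, 5, 6, 65}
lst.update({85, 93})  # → {3, 5, 6, 65, 85, 93}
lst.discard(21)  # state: {3, 5, 6, 65, 85, 93}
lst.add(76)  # {3, 5, 6, 65, 76, 85, 93}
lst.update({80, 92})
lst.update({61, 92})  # {3, 5, 6, 61, 65, 76, 80, 85, 92, 93}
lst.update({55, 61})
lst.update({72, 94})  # {3, 5, 6, 55, 61, 65, 72, 76, 80, 85, 92, 93, 94}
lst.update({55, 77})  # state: {3, 5, 6, 55, 61, 65, 72, 76, 77, 80, 85, 92, 93, 94}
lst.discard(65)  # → {3, 5, 6, 55, 61, 72, 76, 77, 80, 85, 92, 93, 94}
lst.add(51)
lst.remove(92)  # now {3, 5, 6, 51, 55, 61, 72, 76, 77, 80, 85, 93, 94}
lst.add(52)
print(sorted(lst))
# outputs [3, 5, 6, 51, 52, 55, 61, 72, 76, 77, 80, 85, 93, 94]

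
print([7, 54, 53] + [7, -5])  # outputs [7, 54, 53, 7, -5]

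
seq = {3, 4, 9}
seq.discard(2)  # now {3, 4, 9}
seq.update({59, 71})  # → {3, 4, 9, 59, 71}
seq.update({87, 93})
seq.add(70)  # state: {3, 4, 9, 59, 70, 71, 87, 93}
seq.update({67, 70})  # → {3, 4, 9, 59, 67, 70, 71, 87, 93}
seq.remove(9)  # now {3, 4, 59, 67, 70, 71, 87, 93}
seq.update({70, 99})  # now {3, 4, 59, 67, 70, 71, 87, 93, 99}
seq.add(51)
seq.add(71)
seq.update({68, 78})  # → {3, 4, 51, 59, 67, 68, 70, 71, 78, 87, 93, 99}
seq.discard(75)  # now {3, 4, 51, 59, 67, 68, 70, 71, 78, 87, 93, 99}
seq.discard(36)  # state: {3, 4, 51, 59, 67, 68, 70, 71, 78, 87, 93, 99}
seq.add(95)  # {3, 4, 51, 59, 67, 68, 70, 71, 78, 87, 93, 95, 99}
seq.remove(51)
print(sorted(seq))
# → [3, 4, 59, 67, 68, 70, 71, 78, 87, 93, 95, 99]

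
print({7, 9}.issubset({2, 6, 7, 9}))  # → True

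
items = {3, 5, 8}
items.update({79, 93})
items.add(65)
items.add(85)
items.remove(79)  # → {3, 5, 8, 65, 85, 93}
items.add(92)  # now {3, 5, 8, 65, 85, 92, 93}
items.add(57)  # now {3, 5, 8, 57, 65, 85, 92, 93}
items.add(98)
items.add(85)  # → {3, 5, 8, 57, 65, 85, 92, 93, 98}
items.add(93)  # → {3, 5, 8, 57, 65, 85, 92, 93, 98}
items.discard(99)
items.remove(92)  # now {3, 5, 8, 57, 65, 85, 93, 98}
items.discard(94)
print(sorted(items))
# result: [3, 5, 8, 57, 65, 85, 93, 98]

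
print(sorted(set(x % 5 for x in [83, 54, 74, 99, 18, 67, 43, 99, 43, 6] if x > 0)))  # [1, 2, 3, 4]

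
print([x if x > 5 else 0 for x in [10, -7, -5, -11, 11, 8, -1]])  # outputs [10, 0, 0, 0, 11, 8, 0]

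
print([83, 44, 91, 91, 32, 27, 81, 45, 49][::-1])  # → [49, 45, 81, 27, 32, 91, 91, 44, 83]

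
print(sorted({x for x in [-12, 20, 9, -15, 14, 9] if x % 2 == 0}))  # [-12, 14, 20]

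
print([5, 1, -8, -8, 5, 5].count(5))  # 3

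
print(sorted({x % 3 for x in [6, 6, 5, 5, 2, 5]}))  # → [0, 2]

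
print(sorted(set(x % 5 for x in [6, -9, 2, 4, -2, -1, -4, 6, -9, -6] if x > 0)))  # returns [1, 2, 4]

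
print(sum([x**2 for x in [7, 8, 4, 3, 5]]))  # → 163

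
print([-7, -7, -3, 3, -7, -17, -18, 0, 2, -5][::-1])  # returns [-5, 2, 0, -18, -17, -7, 3, -3, -7, -7]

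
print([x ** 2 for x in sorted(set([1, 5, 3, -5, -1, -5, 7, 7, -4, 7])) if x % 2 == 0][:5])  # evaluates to [16]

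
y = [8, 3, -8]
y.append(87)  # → [8, 3, -8, 87]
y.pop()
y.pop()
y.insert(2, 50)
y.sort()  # [3, 8, 50]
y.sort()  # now [3, 8, 50]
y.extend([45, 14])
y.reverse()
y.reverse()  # [3, 8, 50, 45, 14]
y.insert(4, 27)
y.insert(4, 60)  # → [3, 8, 50, 45, 60, 27, 14]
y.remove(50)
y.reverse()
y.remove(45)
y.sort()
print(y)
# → [3, 8, 14, 27, 60]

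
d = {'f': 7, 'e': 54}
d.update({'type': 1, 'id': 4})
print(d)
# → {'f': 7, 'e': 54, 'type': 1, 'id': 4}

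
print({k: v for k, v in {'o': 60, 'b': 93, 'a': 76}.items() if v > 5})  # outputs {'o': 60, 'b': 93, 'a': 76}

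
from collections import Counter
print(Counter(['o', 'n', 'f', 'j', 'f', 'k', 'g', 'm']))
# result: Counter({'f': 2, 'o': 1, 'n': 1, 'j': 1, 'k': 1, 'g': 1, 'm': 1})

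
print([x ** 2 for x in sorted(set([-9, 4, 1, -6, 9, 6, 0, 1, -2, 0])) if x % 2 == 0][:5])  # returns [36, 4, 0, 16, 36]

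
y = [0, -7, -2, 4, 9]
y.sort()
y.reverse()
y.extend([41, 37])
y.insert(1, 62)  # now [9, 62, 4, 0, -2, -7, 41, 37]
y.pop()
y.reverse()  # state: [41, -7, -2, 0, 4, 62, 9]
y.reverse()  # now [9, 62, 4, 0, -2, -7, 41]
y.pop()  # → 41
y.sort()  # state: [-7, -2, 0, 4, 9, 62]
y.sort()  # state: [-7, -2, 0, 4, 9, 62]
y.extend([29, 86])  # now [-7, -2, 0, 4, 9, 62, 29, 86]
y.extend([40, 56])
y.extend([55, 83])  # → [-7, -2, 0, 4, 9, 62, 29, 86, 40, 56, 55, 83]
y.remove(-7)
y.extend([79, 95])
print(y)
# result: [-2, 0, 4, 9, 62, 29, 86, 40, 56, 55, 83, 79, 95]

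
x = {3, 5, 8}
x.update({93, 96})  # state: {3, 5, 8, 93, 96}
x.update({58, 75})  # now {3, 5, 8, 58, 75, 93, 96}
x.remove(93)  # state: {3, 5, 8, 58, 75, 96}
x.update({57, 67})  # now {3, 5, 8, 57, 58, 67, 75, 96}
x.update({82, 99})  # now {3, 5, 8, 57, 58, 67, 75, 82, 96, 99}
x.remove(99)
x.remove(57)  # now {3, 5, 8, 58, 67, 75, 82, 96}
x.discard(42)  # {3, 5, 8, 58, 67, 75, 82, 96}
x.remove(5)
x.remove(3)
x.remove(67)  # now {8, 58, 75, 82, 96}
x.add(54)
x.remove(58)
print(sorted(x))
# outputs [8, 54, 75, 82, 96]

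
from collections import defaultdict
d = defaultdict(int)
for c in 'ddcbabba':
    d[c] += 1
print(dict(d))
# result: {'d': 2, 'c': 1, 'b': 3, 'a': 2}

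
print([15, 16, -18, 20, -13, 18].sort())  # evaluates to None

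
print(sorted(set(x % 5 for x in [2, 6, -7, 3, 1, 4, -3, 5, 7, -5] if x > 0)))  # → [0, 1, 2, 3, 4]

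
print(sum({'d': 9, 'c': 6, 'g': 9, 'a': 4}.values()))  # 28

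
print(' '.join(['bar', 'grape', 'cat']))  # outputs bar grape cat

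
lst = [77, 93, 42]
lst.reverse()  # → [42, 93, 77]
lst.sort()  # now [42, 77, 93]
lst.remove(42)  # [77, 93]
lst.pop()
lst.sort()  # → [77]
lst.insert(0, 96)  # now [96, 77]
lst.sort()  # [77, 96]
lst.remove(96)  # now [77]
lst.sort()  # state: [77]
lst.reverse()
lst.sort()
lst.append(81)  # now [77, 81]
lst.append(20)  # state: [77, 81, 20]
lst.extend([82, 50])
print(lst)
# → [77, 81, 20, 82, 50]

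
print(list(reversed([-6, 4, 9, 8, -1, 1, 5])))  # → [5, 1, -1, 8, 9, 4, -6]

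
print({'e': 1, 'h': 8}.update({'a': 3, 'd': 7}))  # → None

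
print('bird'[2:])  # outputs rd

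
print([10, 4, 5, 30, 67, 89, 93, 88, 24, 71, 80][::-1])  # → [80, 71, 24, 88, 93, 89, 67, 30, 5, 4, 10]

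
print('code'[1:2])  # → o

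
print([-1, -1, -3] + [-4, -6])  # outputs [-1, -1, -3, -4, -6]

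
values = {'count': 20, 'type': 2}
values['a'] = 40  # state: {'count': 20, 'type': 2, 'a': 40}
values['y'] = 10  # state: {'count': 20, 'type': 2, 'a': 40, 'y': 10}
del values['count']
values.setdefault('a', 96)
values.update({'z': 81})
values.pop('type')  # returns 2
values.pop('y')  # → 10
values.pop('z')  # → 81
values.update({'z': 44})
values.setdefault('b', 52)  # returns 52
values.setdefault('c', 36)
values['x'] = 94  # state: {'a': 40, 'z': 44, 'b': 52, 'c': 36, 'x': 94}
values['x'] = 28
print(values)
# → {'a': 40, 'z': 44, 'b': 52, 'c': 36, 'x': 28}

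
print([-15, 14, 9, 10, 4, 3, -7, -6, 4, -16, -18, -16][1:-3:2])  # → [14, 10, 3, -6]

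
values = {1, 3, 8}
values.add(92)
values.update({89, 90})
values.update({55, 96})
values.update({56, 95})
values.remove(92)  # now {1, 3, 8, 55, 56, 89, 90, 95, 96}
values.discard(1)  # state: {3, 8, 55, 56, 89, 90, 95, 96}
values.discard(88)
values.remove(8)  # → {3, 55, 56, 89, 90, 95, 96}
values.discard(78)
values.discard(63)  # {3, 55, 56, 89, 90, 95, 96}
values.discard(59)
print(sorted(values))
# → [3, 55, 56, 89, 90, 95, 96]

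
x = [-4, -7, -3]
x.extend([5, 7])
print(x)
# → [-4, -7, -3, 5, 7]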